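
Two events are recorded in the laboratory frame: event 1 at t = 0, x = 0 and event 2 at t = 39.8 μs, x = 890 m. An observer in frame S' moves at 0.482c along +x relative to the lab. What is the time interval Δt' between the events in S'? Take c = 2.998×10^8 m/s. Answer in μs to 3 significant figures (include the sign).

γ = 1/√(1 − 0.482²) = 1.1413
Δt' = γ(Δt − vΔx/c²) = 1.1413 × (39.8 μs − 0.482×890 m / (2.998×10^8 m/s))
= 1.1413 × (38.369 μs) = 43.8 μs

Δt' ≈ 43.8 μs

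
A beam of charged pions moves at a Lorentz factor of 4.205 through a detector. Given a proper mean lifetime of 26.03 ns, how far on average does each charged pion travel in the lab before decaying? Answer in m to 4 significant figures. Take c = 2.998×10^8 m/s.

d ≈ 31.87 m

β = √(1 − 1/γ²) = √(1 − 1/4.205²) = 0.971311
Dilated lifetime: Δt = γτ₀ = 4.205 × 26.03 ns = 109.456 ns
d = vΔt = 0.971311c × 109.456 ns = 2.91199×10^8 m/s × 1.09456×10^-7 s = 31.87 m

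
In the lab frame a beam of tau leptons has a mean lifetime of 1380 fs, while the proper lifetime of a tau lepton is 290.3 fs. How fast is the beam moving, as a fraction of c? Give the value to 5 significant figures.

γ = Δt/τ₀ = 1380/290.3 = 4.753703
β = √(1 − 1/γ²) = √(1 − 1/4.753703²) = 0.97762

β ≈ 0.97762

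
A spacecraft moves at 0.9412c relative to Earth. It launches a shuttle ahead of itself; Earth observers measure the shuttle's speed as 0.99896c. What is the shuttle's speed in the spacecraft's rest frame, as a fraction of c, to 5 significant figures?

u' ≈ 0.96623c

Inverse velocity addition: u' = (u − v)/(1 − uv/c²)
= (0.99896 − 0.9412)/(1 − 0.99896×0.9412) = 0.057760/0.05977885 = 0.96623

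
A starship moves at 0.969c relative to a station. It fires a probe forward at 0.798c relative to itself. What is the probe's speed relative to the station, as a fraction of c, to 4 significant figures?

Relativistic velocity addition: u = (u' + v)/(1 + u'v/c²)
= (0.798 + 0.969)/(1 + 0.798×0.969) = 1.767/1.77326 = 0.9965

u ≈ 0.9965c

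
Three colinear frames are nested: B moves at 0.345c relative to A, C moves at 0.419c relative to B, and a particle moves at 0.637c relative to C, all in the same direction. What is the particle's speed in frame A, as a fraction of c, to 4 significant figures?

u ≈ 0.9153c

Compose boost 2: (0.419 + 0.345)/(1 + 0.419×0.345) = 0.7640/1.14455 = 0.667508
Compose boost 3: (0.637 + 0.667508)/(1 + 0.637×0.667508) = 1.30451/1.42520 = 0.9153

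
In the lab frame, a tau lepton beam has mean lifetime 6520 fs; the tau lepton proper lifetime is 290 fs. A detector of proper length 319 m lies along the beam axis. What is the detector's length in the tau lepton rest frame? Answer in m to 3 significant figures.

Time dilation ⇒ γ = Δt/τ₀ = 6520/290 = 22.483
Length contraction: L = L₀/γ = 319/22.483 = 14.2 m

L ≈ 14.2 m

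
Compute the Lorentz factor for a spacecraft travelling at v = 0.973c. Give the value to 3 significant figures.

γ = 1/√(1 − β²) = 1/√(1 − 0.973²) = 1/√(0.053271) = 4.33

γ ≈ 4.33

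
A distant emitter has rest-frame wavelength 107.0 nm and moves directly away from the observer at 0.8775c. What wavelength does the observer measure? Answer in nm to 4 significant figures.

Relativistic Doppler: λ_obs = λ_src √((1+β)/(1−β))
= 107.0 × √(1.87750/0.122500) = 107.0 × 3.91491 = 418.9 nm

λ_obs ≈ 418.9 nm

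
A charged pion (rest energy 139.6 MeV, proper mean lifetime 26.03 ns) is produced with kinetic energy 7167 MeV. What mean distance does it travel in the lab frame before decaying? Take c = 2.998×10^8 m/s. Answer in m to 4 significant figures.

d ≈ 408.4 m

γ = 1 + K/(m₀c²) = 1 + 7167/139.6 = 52.3395
β = √(1 − 1/γ²) = 0.999817
Dilated lifetime: γτ₀ = 52.3395 × 26.03 ns = 1362.40 ns
d = βc·γτ₀ = 0.999817 × (2.998×10^8 m/s) × 1.36240×10^-6 s = 408.4 m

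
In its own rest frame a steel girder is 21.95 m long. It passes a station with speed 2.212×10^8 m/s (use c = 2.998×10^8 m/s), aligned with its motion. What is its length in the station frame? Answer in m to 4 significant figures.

β = v/c = 2.212×10^8 / 2.998×10^8 = 0.737825
γ = 1/√(1 − 0.737825²) = 1.48150
Length contraction: L = L₀/γ = 21.95/1.48150 = 14.82 m

L ≈ 14.82 m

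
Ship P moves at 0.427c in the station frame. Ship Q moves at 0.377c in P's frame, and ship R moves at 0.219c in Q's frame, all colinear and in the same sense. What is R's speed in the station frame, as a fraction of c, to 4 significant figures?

u ≈ 0.7915c

Compose boost 2: (0.377 + 0.427)/(1 + 0.377×0.427) = 0.8040/1.16098 = 0.692519
Compose boost 3: (0.219 + 0.692519)/(1 + 0.219×0.692519) = 0.911519/1.15166 = 0.7915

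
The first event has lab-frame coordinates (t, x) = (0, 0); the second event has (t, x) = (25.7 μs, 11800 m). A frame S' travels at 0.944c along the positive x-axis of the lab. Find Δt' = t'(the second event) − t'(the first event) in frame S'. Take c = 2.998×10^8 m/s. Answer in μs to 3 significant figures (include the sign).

γ = 1/√(1 − 0.944²) = 3.0308
Δt' = γ(Δt − vΔx/c²) = 3.0308 × (25.7 μs − 0.944×11800 m / (2.998×10^8 m/s))
= 3.0308 × (-11.455 μs) = -34.7 μs

Δt' ≈ -34.7 μs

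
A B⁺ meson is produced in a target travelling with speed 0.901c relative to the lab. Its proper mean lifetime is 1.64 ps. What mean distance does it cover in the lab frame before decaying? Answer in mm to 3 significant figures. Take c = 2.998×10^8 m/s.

d ≈ 1.02 mm

γ = 1/√(1 − 0.901²) = 2.3051
Dilated lifetime: Δt = γτ₀ = 2.3051 × 1.64 ps = 3.7804 ps
d = vΔt = 0.901c × 3.7804 ps = 2.7012×10^8 m/s × 3.7804×10^-12 s = 1.02 mm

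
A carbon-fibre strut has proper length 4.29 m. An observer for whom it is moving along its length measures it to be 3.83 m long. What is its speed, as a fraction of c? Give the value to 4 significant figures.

β ≈ 0.4505

γ = L₀/L = 4.29/3.83 = 1.12010
β = √(1 − 1/γ²) = 0.4505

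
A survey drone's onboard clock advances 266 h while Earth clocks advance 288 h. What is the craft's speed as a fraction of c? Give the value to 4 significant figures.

β ≈ 0.3833

γ = Δt/τ₀ = 288/266 = 1.08271
β = √(1 − 1/γ²) = √(1 − 1/1.08271²) = 0.3833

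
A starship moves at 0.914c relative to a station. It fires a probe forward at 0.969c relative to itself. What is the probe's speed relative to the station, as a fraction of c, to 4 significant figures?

Relativistic velocity addition: u = (u' + v)/(1 + u'v/c²)
= (0.969 + 0.914)/(1 + 0.969×0.914) = 1.883/1.88567 = 0.9986

u ≈ 0.9986c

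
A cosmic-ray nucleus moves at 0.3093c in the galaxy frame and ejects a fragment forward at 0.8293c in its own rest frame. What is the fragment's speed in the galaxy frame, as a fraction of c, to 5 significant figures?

Compose boost 2: (0.8293 + 0.3093)/(1 + 0.8293×0.3093) = 1.1386/1.256502 = 0.90617

u ≈ 0.90617c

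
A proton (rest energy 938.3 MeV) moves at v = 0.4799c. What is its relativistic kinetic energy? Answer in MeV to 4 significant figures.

γ = 1/√(1 − 0.4799²) = 1.13983
K = (γ − 1)m₀c² = (1.13983 − 1) × 938.3 MeV = 0.139831 × 938.3 MeV = 131.2 MeV

K ≈ 131.2 MeV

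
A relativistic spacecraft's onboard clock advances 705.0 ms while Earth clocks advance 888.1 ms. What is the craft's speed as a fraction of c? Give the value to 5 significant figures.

β ≈ 0.60814

γ = Δt/τ₀ = 888.1/705.0 = 1.259716
β = √(1 − 1/γ²) = √(1 − 1/1.259716²) = 0.60814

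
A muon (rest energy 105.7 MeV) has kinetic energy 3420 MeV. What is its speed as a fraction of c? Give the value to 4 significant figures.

γ = 1 + K/(m₀c²) = 1 + 3420/105.7 = 33.3557
β = √(1 − 1/γ²) = 0.9996

β ≈ 0.9996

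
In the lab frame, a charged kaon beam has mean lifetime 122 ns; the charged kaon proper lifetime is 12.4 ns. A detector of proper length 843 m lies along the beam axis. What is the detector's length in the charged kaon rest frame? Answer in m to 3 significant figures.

Time dilation ⇒ γ = Δt/τ₀ = 122/12.4 = 9.8387
Length contraction: L = L₀/γ = 843/9.8387 = 85.7 m

L ≈ 85.7 m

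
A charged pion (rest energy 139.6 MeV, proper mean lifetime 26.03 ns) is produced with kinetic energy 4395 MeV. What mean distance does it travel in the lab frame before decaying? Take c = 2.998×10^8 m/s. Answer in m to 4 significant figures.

γ = 1 + K/(m₀c²) = 1 + 4395/139.6 = 32.4828
β = √(1 − 1/γ²) = 0.999526
Dilated lifetime: γτ₀ = 32.4828 × 26.03 ns = 845.527 ns
d = βc·γτ₀ = 0.999526 × (2.998×10^8 m/s) × 8.45527×10^-7 s = 253.4 m

d ≈ 253.4 m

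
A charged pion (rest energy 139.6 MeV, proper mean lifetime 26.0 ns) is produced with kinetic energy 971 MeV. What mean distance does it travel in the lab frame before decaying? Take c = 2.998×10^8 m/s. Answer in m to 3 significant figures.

d ≈ 61.5 m

γ = 1 + K/(m₀c²) = 1 + 971/139.6 = 7.9556
β = √(1 − 1/γ²) = 0.99207
Dilated lifetime: γτ₀ = 7.9556 × 26.0 ns = 206.85 ns
d = βc·γτ₀ = 0.99207 × (2.998×10^8 m/s) × 2.0685×10^-7 s = 61.5 m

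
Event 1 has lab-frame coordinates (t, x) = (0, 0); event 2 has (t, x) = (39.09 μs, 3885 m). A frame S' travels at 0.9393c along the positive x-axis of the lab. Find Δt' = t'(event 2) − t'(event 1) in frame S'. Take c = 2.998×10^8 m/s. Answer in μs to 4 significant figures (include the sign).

γ = 1/√(1 − 0.9393²) = 2.91463
Δt' = γ(Δt − vΔx/c²) = 2.91463 × (39.09 μs − 0.9393×3885 m / (2.998×10^8 m/s))
= 2.91463 × (26.9180 μs) = 78.46 μs

Δt' ≈ 78.46 μs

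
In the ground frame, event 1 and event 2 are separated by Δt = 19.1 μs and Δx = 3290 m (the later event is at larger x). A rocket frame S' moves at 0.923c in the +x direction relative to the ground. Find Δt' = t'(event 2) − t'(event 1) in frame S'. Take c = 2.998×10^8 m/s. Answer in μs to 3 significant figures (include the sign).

Δt' ≈ 23.3 μs

γ = 1/√(1 − 0.923²) = 2.5988
Δt' = γ(Δt − vΔx/c²) = 2.5988 × (19.1 μs − 0.923×3290 m / (2.998×10^8 m/s))
= 2.5988 × (8.9710 μs) = 23.3 μs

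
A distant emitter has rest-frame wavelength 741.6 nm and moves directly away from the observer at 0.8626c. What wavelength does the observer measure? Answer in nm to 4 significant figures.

Relativistic Doppler: λ_obs = λ_src √((1+β)/(1−β))
= 741.6 × √(1.86260/0.137400) = 741.6 × 3.68185 = 2730 nm

λ_obs ≈ 2730 nm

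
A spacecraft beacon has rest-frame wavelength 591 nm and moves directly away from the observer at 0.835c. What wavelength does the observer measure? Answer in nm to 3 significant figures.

Relativistic Doppler: λ_obs = λ_src √((1+β)/(1−β))
= 591 × √(1.8350/0.16500) = 591 × 3.3348 = 1970 nm

λ_obs ≈ 1970 nm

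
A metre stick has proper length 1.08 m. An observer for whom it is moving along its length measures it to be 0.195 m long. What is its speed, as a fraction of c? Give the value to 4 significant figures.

γ = L₀/L = 1.08/0.195 = 5.53846
β = √(1 − 1/γ²) = 0.9836

β ≈ 0.9836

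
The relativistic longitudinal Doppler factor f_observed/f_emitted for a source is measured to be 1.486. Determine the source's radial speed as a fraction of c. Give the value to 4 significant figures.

f_obs/f_src = √((1+β)/(1−β)) = 1.486  ⇒  (1+β)/(1−β) = 2.20820
β = |1 − D²|/(1 + D²) = |1 − 2.20820|/(1 + 2.20820) = 0.3766

β ≈ 0.3766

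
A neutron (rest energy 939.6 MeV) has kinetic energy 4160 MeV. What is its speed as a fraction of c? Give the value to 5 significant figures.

β ≈ 0.98288

γ = 1 + K/(m₀c²) = 1 + 4160/939.6 = 5.427416
β = √(1 − 1/γ²) = 0.98288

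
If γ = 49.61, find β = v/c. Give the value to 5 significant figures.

β ≈ 0.99980

β = √(1 − 1/γ²) = √(1 − 1/49.61²) = √(0.9995937) = 0.99980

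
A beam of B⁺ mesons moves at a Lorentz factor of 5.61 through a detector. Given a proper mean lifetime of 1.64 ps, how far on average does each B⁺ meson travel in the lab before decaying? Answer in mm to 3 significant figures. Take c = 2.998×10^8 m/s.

β = √(1 − 1/γ²) = √(1 − 1/5.61²) = 0.98398
Dilated lifetime: Δt = γτ₀ = 5.61 × 1.64 ps = 9.2004 ps
d = vΔt = 0.98398c × 9.2004 ps = 2.9500×10^8 m/s × 9.2004×10^-12 s = 2.71 mm

d ≈ 2.71 mm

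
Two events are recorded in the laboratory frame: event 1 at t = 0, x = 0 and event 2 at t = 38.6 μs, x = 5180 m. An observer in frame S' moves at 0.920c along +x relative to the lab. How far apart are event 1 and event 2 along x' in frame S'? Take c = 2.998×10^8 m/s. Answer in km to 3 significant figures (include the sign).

γ = 1/√(1 − 0.920²) = 2.5516
Δx' = γ(Δx − vΔt) = 2.5516 × (5180 m − 0.920×(2.998×10^8 m/s)×38.6×10^-6 s)
= 2.5516 × (-5466.5 m) = -13.9 km

Δx' ≈ -13.9 km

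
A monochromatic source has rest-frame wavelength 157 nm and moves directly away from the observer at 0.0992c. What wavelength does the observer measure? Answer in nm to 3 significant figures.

Relativistic Doppler: λ_obs = λ_src √((1+β)/(1−β))
= 157 × √(1.0992/0.90080) = 157 × 1.1046 = 173 nm

λ_obs ≈ 173 nm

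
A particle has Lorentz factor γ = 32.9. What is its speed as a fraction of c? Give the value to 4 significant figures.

β = √(1 − 1/γ²) = √(1 − 1/32.9²) = √(0.999076) = 0.9995

β ≈ 0.9995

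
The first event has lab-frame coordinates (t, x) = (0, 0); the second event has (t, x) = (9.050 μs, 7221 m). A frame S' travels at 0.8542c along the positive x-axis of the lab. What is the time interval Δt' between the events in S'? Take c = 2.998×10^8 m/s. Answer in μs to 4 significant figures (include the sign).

Δt' ≈ -22.16 μs

γ = 1/√(1 − 0.8542²) = 1.92328
Δt' = γ(Δt − vΔx/c²) = 1.92328 × (9.050 μs − 0.8542×7221 m / (2.998×10^8 m/s))
= 1.92328 × (-11.5243 μs) = -22.16 μs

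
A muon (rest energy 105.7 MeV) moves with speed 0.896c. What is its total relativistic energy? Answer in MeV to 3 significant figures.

γ = 1/√(1 − 0.896²) = 2.2520
E = γm₀c² = 2.2520 × 105.7 MeV = 238 MeV

E ≈ 238 MeV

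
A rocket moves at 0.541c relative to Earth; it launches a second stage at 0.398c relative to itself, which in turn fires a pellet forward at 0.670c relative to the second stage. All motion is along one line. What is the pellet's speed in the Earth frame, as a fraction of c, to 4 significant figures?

Compose boost 2: (0.398 + 0.541)/(1 + 0.398×0.541) = 0.9390/1.21532 = 0.772637
Compose boost 3: (0.670 + 0.772637)/(1 + 0.670×0.772637) = 1.44264/1.51767 = 0.9506

u ≈ 0.9506c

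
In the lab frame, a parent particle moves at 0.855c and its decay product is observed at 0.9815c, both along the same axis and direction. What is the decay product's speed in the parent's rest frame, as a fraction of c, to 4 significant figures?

Inverse velocity addition: u' = (u − v)/(1 − uv/c²)
= (0.9815 − 0.855)/(1 − 0.9815×0.855) = 0.1265/0.160817 = 0.7866

u' ≈ 0.7866c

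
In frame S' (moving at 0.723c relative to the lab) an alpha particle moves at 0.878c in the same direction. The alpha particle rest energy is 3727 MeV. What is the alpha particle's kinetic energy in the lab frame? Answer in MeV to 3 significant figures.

K ≈ 14700 MeV

u_lab = (0.878 + 0.723)/(1 + 0.878×0.723) = 0.979328
γ = 1/√(1 − 0.979328²) = 4.9437
K = (γ − 1)m₀c² = (4.9437 − 1) × 3727 = 3.9437 × 3727 = 14700 MeV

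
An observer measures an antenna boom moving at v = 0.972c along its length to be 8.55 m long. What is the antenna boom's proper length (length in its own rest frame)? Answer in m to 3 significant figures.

γ = 1/√(1 − 0.972²) = 4.2557
L₀ = γL = 4.2557 × 8.55 = 36.4 m

L₀ ≈ 36.4 m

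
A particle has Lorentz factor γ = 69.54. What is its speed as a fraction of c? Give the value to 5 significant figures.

β = √(1 − 1/γ²) = √(1 − 1/69.54²) = √(0.9997932) = 0.99990

β ≈ 0.99990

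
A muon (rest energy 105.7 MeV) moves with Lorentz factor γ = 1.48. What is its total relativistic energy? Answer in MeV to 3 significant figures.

γ = 1.48 (given)
E = γm₀c² = 1.48 × 105.7 MeV = 156 MeV

E ≈ 156 MeV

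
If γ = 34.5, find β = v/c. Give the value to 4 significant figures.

β ≈ 0.9996

β = √(1 − 1/γ²) = √(1 − 1/34.5²) = √(0.999160) = 0.9996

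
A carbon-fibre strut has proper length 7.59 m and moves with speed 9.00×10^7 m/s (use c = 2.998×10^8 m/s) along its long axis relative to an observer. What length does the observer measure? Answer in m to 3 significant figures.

β = v/c = 9.00×10^7 / 2.998×10^8 = 0.30020
γ = 1/√(1 − 0.30020²) = 1.0484
Length contraction: L = L₀/γ = 7.59/1.0484 = 7.24 m

L ≈ 7.24 m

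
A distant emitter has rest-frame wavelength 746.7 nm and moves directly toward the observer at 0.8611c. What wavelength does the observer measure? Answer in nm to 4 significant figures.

Relativistic Doppler: λ_obs = λ_src √((1−β)/(1+β))
= 746.7 × √(0.138900/1.86110) = 746.7 × 0.273191 = 204.0 nm

λ_obs ≈ 204.0 nm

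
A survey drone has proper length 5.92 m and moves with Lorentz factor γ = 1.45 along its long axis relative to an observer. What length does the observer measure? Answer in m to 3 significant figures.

L ≈ 4.08 m

γ = 1.45 (given)
Length contraction: L = L₀/γ = 5.92/1.45 = 4.08 m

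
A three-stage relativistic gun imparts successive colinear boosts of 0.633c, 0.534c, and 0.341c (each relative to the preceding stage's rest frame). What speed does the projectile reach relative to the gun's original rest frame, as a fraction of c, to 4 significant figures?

Compose boost 2: (0.534 + 0.633)/(1 + 0.534×0.633) = 1.167/1.33802 = 0.872183
Compose boost 3: (0.341 + 0.872183)/(1 + 0.341×0.872183) = 1.21318/1.29741 = 0.9351

u ≈ 0.9351c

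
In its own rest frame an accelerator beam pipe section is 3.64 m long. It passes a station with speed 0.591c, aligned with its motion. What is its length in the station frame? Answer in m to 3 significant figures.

L ≈ 2.94 m

γ = 1/√(1 − 0.591²) = 1.2397
Length contraction: L = L₀/γ = 3.64/1.2397 = 2.94 m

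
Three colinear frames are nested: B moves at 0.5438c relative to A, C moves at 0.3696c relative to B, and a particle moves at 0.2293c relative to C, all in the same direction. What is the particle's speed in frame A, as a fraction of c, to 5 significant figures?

Compose boost 2: (0.3696 + 0.5438)/(1 + 0.3696×0.5438) = 0.91340/1.200988 = 0.7605402
Compose boost 3: (0.2293 + 0.7605402)/(1 + 0.2293×0.7605402) = 0.9898402/1.174392 = 0.84285

u ≈ 0.84285c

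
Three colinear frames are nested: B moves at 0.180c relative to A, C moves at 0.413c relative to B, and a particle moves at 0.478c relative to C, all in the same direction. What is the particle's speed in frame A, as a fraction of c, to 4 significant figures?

Compose boost 2: (0.413 + 0.180)/(1 + 0.413×0.180) = 0.5930/1.07434 = 0.551967
Compose boost 3: (0.478 + 0.551967)/(1 + 0.478×0.551967) = 1.02997/1.26384 = 0.8150

u ≈ 0.8150c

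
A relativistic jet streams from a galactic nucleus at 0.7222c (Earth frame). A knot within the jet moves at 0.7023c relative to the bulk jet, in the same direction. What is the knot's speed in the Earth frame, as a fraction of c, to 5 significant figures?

Relativistic velocity addition: u = (u' + v)/(1 + u'v/c²)
= (0.7023 + 0.7222)/(1 + 0.7023×0.7222) = 1.4245/1.507201 = 0.94513

u ≈ 0.94513c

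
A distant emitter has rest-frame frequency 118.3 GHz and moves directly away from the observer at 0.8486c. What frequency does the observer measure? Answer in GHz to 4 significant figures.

f_obs ≈ 33.86 GHz

Relativistic Doppler: f_obs = f_src √((1−β)/(1+β))
= 118.3 × √(0.151400/1.84860) = 118.3 × 0.286181 = 33.86 GHz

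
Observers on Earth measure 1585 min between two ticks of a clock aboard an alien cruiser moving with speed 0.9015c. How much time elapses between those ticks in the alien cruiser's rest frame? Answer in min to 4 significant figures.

τ₀ ≈ 686.0 min

γ = 1/√(1 − 0.9015²) = 2.31065
Proper time: τ₀ = Δt/γ = 1585/2.31065 = 686.0 min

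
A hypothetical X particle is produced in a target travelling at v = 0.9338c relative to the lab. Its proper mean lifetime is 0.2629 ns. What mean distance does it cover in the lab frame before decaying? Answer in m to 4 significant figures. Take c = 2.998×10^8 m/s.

γ = 1/√(1 − 0.9338²) = 2.79489
Dilated lifetime: Δt = γτ₀ = 2.79489 × 0.2629 ns = 0.734777 ns
d = vΔt = 0.9338c × 0.734777 ns = 2.79953×10^8 m/s × 7.34777×10^-10 s = 0.2057 m

d ≈ 0.2057 m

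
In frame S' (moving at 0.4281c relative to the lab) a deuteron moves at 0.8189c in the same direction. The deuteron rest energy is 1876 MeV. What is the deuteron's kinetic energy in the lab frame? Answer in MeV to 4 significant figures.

u_lab = (0.8189 + 0.4281)/(1 + 0.8189×0.4281) = 0.9233131
γ = 1/√(1 − 0.9233131²) = 2.60384
K = (γ − 1)m₀c² = (2.60384 − 1) × 1876 = 1.60384 × 1876 = 3009 MeV

K ≈ 3009 MeV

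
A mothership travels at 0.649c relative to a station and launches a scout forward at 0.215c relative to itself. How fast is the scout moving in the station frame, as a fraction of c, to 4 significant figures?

Compose boost 2: (0.215 + 0.649)/(1 + 0.215×0.649) = 0.8640/1.13953 = 0.7582

u ≈ 0.7582c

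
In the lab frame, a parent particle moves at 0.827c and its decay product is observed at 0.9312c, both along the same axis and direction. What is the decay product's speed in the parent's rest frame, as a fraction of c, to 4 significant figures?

Inverse velocity addition: u' = (u − v)/(1 − uv/c²)
= (0.9312 − 0.827)/(1 − 0.9312×0.827) = 0.1042/0.229898 = 0.4532

u' ≈ 0.4532c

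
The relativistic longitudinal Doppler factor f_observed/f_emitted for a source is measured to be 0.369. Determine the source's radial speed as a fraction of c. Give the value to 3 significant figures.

β ≈ 0.760

f_obs/f_src = √((1−β)/(1+β)) = 0.369  ⇒  (1−β)/(1+β) = 0.13616
β = |1 − D²|/(1 + D²) = |1 − 0.13616|/(1 + 0.13616) = 0.760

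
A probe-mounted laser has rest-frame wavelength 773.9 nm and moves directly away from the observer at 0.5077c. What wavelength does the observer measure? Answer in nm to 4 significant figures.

Relativistic Doppler: λ_obs = λ_src √((1+β)/(1−β))
= 773.9 × √(1.50770/0.492300) = 773.9 × 1.75002 = 1354 nm

λ_obs ≈ 1354 nm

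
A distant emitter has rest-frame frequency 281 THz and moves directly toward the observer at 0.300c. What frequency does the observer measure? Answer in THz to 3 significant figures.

f_obs ≈ 383 THz

Relativistic Doppler: f_obs = f_src √((1+β)/(1−β))
= 281 × √(1.3000/0.70000) = 281 × 1.3628 = 383 THz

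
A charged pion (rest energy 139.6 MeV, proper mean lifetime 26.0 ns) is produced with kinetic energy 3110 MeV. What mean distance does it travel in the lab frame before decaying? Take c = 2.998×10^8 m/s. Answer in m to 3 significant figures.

γ = 1 + K/(m₀c²) = 1 + 3110/139.6 = 23.278
β = √(1 − 1/γ²) = 0.99908
Dilated lifetime: γτ₀ = 23.278 × 26.0 ns = 605.23 ns
d = βc·γτ₀ = 0.99908 × (2.998×10^8 m/s) × 6.0523×10^-7 s = 181 m

d ≈ 181 m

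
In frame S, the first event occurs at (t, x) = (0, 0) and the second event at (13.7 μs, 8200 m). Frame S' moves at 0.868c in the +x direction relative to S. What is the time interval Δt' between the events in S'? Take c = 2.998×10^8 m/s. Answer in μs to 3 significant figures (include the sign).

Δt' ≈ -20.2 μs

γ = 1/√(1 − 0.868²) = 2.0138
Δt' = γ(Δt − vΔx/c²) = 2.0138 × (13.7 μs − 0.868×8200 m / (2.998×10^8 m/s))
= 2.0138 × (-10.041 μs) = -20.2 μs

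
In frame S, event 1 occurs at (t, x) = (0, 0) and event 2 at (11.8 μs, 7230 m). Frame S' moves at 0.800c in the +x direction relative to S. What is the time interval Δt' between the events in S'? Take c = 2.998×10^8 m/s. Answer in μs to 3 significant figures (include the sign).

γ = 1/√(1 − 0.800²) = 1.6667
Δt' = γ(Δt − vΔx/c²) = 1.6667 × (11.8 μs − 0.800×7230 m / (2.998×10^8 m/s))
= 1.6667 × (-7.4929 μs) = -12.5 μs

Δt' ≈ -12.5 μs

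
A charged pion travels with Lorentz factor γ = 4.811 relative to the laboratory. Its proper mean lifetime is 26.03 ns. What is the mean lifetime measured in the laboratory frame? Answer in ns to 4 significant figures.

Δt ≈ 125.2 ns

γ = 4.811 (given)
Time dilation: Δt = γτ₀ = 4.811 × 26.03 ns = 125.2 ns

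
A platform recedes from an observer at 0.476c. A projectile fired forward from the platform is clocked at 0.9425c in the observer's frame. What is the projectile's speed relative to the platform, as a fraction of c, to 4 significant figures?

u' ≈ 0.8461c

Inverse velocity addition: u' = (u − v)/(1 − uv/c²)
= (0.9425 − 0.476)/(1 − 0.9425×0.476) = 0.4665/0.551370 = 0.8461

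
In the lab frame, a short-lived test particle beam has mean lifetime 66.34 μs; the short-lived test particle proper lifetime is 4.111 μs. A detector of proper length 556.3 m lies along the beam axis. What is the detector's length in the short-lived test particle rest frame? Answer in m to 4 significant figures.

L ≈ 34.47 m

Time dilation ⇒ γ = Δt/τ₀ = 66.34/4.111 = 16.1372
Length contraction: L = L₀/γ = 556.3/16.1372 = 34.47 m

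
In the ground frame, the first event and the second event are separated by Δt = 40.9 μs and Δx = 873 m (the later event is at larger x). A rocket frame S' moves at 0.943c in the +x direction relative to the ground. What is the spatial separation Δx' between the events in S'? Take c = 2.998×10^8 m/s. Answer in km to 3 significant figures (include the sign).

γ = 1/√(1 − 0.943²) = 3.0049
Δx' = γ(Δx − vΔt) = 3.0049 × (873 m − 0.943×(2.998×10^8 m/s)×40.9×10^-6 s)
= 3.0049 × (-10690 m) = -32.1 km

Δx' ≈ -32.1 km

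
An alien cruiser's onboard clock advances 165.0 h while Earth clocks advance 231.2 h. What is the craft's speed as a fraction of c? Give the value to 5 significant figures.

γ = Δt/τ₀ = 231.2/165.0 = 1.401212
β = √(1 − 1/γ²) = √(1 − 1/1.401212²) = 0.70048

β ≈ 0.70048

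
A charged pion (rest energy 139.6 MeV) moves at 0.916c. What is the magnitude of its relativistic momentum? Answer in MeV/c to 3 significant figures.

p ≈ 319 MeV/c

γ = 1/√(1 − 0.916²) = 2.4927
p = γβm₀c = 2.4927 × 0.916 × 139.6 MeV/c = 319 MeV/c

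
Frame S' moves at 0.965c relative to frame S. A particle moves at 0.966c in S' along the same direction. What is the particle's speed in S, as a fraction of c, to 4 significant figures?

u ≈ 0.9994c

Relativistic velocity addition: u = (u' + v)/(1 + u'v/c²)
= (0.966 + 0.965)/(1 + 0.966×0.965) = 1.931/1.93219 = 0.9994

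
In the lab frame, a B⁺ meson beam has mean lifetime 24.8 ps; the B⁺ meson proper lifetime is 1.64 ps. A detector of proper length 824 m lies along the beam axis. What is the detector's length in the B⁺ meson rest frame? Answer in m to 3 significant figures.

L ≈ 54.5 m

Time dilation ⇒ γ = Δt/τ₀ = 24.8/1.64 = 15.122
Length contraction: L = L₀/γ = 824/15.122 = 54.5 m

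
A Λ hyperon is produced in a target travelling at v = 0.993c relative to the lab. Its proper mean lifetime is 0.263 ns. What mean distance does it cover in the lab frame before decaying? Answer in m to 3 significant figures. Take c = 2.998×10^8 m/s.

γ = 1/√(1 − 0.993²) = 8.4664
Dilated lifetime: Δt = γτ₀ = 8.4664 × 0.263 ns = 2.2267 ns
d = vΔt = 0.993c × 2.2267 ns = 2.9770×10^8 m/s × 2.2267×10^-9 s = 0.663 m

d ≈ 0.663 m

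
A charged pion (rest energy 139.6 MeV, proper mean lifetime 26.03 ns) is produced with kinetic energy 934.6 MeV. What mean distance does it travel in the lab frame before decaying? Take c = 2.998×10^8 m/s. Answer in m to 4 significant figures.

d ≈ 59.54 m

γ = 1 + K/(m₀c²) = 1 + 934.6/139.6 = 7.69484
β = √(1 − 1/γ²) = 0.991520
Dilated lifetime: γτ₀ = 7.69484 × 26.03 ns = 200.297 ns
d = βc·γτ₀ = 0.991520 × (2.998×10^8 m/s) × 2.00297×10^-7 s = 59.54 m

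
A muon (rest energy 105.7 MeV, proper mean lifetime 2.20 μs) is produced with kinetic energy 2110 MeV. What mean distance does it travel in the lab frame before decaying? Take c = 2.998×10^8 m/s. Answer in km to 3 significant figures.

γ = 1 + K/(m₀c²) = 1 + 2110/105.7 = 20.962
β = √(1 − 1/γ²) = 0.99886
Dilated lifetime: γτ₀ = 20.962 × 2.20 μs = 46.117 μs
d = βc·γτ₀ = 0.99886 × (2.998×10^8 m/s) × 4.6117×10^-5 s = 13.8 km

d ≈ 13.8 km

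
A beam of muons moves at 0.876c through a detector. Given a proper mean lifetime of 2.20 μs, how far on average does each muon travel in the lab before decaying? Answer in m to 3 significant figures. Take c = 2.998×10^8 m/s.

d ≈ 1200 m

γ = 1/√(1 − 0.876²) = 2.0734
Dilated lifetime: Δt = γτ₀ = 2.0734 × 2.20 μs = 4.5614 μs
d = vΔt = 0.876c × 4.5614 μs = 2.6262×10^8 m/s × 4.5614×10^-6 s = 1200 m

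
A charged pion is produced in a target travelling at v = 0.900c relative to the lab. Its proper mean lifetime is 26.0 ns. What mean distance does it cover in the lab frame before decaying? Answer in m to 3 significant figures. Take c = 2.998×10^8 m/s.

d ≈ 16.1 m

γ = 1/√(1 − 0.900²) = 2.2942
Dilated lifetime: Δt = γτ₀ = 2.2942 × 26.0 ns = 59.648 ns
d = vΔt = 0.900c × 59.648 ns = 2.6982×10^8 m/s × 5.9648×10^-8 s = 16.1 m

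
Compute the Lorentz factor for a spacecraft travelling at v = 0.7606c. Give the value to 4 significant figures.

γ ≈ 1.540

γ = 1/√(1 − β²) = 1/√(1 − 0.7606²) = 1/√(0.421488) = 1.540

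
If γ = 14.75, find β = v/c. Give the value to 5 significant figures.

β ≈ 0.99770

β = √(1 − 1/γ²) = √(1 − 1/14.75²) = √(0.9954036) = 0.99770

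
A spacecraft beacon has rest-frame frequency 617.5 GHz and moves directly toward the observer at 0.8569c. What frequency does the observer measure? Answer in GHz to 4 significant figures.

Relativistic Doppler: f_obs = f_src √((1+β)/(1−β))
= 617.5 × √(1.85690/0.143100) = 617.5 × 3.60225 = 2224 GHz

f_obs ≈ 2224 GHz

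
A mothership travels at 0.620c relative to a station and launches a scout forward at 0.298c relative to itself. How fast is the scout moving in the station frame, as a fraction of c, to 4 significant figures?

u ≈ 0.7748c

Compose boost 2: (0.298 + 0.620)/(1 + 0.298×0.620) = 0.9180/1.18476 = 0.7748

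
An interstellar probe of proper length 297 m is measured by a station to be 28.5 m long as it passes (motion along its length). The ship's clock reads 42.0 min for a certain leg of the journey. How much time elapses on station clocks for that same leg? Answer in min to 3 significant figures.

Length contraction ⇒ γ = L₀/L = 297/28.5 = 10.421
Time dilation: Δt = γτ₀ = 10.421 × 42.0 min = 438 min

Δt ≈ 438 min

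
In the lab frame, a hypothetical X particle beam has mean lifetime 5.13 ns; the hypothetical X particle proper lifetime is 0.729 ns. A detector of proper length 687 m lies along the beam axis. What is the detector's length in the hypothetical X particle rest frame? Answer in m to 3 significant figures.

L ≈ 97.6 m

Time dilation ⇒ γ = Δt/τ₀ = 5.13/0.729 = 7.0370
Length contraction: L = L₀/γ = 687/7.0370 = 97.6 m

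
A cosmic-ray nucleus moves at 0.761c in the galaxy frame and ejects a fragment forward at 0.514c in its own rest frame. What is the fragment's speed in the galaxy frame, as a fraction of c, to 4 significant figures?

Compose boost 2: (0.514 + 0.761)/(1 + 0.514×0.761) = 1.275/1.39115 = 0.9165

u ≈ 0.9165c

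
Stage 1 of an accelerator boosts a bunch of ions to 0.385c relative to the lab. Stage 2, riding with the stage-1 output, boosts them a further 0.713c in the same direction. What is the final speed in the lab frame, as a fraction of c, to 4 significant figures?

u ≈ 0.8615c

Compose boost 2: (0.713 + 0.385)/(1 + 0.713×0.385) = 1.098/1.27450 = 0.8615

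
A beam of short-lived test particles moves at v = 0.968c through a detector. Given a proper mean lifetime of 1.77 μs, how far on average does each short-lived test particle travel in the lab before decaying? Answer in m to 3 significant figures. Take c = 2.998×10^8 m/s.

d ≈ 2050 m

γ = 1/√(1 − 0.968²) = 3.9849
Dilated lifetime: Δt = γτ₀ = 3.9849 × 1.77 μs = 7.0532 μs
d = vΔt = 0.968c × 7.0532 μs = 2.9021×10^8 m/s × 7.0532×10^-6 s = 2050 m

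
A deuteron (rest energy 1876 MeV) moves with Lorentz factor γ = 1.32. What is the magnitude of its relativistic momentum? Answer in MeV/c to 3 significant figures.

p ≈ 1620 MeV/c

β = √(1 − 1/γ²) = √(1 − 1/1.32²) = 0.65275
p = γβm₀c = 1.32 × 0.65275 × 1876 MeV/c = 1620 MeV/c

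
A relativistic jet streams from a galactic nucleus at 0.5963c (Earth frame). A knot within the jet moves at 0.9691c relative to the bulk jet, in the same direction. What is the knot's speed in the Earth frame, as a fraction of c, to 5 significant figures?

Relativistic velocity addition: u = (u' + v)/(1 + u'v/c²)
= (0.9691 + 0.5963)/(1 + 0.9691×0.5963) = 1.5654/1.577874 = 0.99209

u ≈ 0.99209c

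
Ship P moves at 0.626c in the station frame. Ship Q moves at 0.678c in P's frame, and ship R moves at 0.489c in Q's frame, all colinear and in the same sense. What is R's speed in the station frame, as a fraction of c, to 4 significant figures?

u ≈ 0.9702c

Compose boost 2: (0.678 + 0.626)/(1 + 0.678×0.626) = 1.304/1.42443 = 0.915455
Compose boost 3: (0.489 + 0.915455)/(1 + 0.489×0.915455) = 1.40446/1.44766 = 0.9702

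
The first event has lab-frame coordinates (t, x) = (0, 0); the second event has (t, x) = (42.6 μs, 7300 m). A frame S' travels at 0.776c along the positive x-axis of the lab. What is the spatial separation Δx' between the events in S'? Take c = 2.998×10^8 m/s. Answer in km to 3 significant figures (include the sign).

Δx' ≈ -4.14 km

γ = 1/√(1 − 0.776²) = 1.5855
Δx' = γ(Δx − vΔt) = 1.5855 × (7300 m − 0.776×(2.998×10^8 m/s)×42.6×10^-6 s)
= 1.5855 × (-2610.7 m) = -4.14 km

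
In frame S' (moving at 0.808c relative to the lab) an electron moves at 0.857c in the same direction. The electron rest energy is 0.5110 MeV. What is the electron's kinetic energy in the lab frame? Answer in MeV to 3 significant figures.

u_lab = (0.857 + 0.808)/(1 + 0.857×0.808) = 0.983777
γ = 1/√(1 − 0.983777²) = 5.5743
K = (γ − 1)m₀c² = (5.5743 − 1) × 0.5110 = 4.5743 × 0.5110 = 2.34 MeV

K ≈ 2.34 MeV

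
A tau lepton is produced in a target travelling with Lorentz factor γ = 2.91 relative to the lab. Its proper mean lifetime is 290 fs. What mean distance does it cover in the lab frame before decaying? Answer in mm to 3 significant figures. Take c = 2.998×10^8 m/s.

d ≈ 0.238 mm

β = √(1 − 1/γ²) = √(1 − 1/2.91²) = 0.93910
Dilated lifetime: Δt = γτ₀ = 2.91 × 290 fs = 843.90 fs
d = vΔt = 0.93910c × 843.90 fs = 2.8154×10^8 m/s × 8.4390×10^-13 s = 0.238 mm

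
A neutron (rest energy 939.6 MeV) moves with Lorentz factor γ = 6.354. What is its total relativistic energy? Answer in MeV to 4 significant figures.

γ = 6.354 (given)
E = γm₀c² = 6.354 × 939.6 MeV = 5970 MeV

E ≈ 5970 MeV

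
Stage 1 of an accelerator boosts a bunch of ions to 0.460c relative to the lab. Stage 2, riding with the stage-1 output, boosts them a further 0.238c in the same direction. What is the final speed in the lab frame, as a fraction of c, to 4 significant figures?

Compose boost 2: (0.238 + 0.460)/(1 + 0.238×0.460) = 0.6980/1.10948 = 0.6291

u ≈ 0.6291c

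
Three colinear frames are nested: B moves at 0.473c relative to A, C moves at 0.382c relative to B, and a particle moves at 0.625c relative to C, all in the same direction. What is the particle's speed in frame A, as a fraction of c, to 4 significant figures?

u ≈ 0.9288c

Compose boost 2: (0.382 + 0.473)/(1 + 0.382×0.473) = 0.8550/1.18069 = 0.724155
Compose boost 3: (0.625 + 0.724155)/(1 + 0.625×0.724155) = 1.34916/1.45260 = 0.9288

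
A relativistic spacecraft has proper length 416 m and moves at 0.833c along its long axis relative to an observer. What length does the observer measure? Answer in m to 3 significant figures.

L ≈ 230 m

γ = 1/√(1 − 0.833²) = 1.8074
Length contraction: L = L₀/γ = 416/1.8074 = 230 m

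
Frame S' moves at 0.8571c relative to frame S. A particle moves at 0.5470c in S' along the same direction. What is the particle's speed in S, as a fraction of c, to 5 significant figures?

u ≈ 0.95593c

Relativistic velocity addition: u = (u' + v)/(1 + u'v/c²)
= (0.5470 + 0.8571)/(1 + 0.5470×0.8571) = 1.4041/1.468834 = 0.95593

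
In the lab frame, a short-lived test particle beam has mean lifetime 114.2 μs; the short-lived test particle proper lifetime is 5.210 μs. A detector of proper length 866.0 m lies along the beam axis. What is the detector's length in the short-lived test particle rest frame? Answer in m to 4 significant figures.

Time dilation ⇒ γ = Δt/τ₀ = 114.2/5.210 = 21.9194
Length contraction: L = L₀/γ = 866.0/21.9194 = 39.51 m

L ≈ 39.51 m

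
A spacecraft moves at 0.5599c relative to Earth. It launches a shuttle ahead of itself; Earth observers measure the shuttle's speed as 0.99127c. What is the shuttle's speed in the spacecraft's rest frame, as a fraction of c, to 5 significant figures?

u' ≈ 0.96940c

Inverse velocity addition: u' = (u − v)/(1 − uv/c²)
= (0.99127 − 0.5599)/(1 − 0.99127×0.5599) = 0.43137/0.4449879 = 0.96940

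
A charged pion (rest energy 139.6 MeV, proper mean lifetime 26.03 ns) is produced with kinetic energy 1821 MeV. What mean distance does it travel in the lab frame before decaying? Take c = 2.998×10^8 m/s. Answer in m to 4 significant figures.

γ = 1 + K/(m₀c²) = 1 + 1821/139.6 = 14.0444
β = √(1 − 1/γ²) = 0.997462
Dilated lifetime: γτ₀ = 14.0444 × 26.03 ns = 365.576 ns
d = βc·γτ₀ = 0.997462 × (2.998×10^8 m/s) × 3.65576×10^-7 s = 109.3 m

d ≈ 109.3 m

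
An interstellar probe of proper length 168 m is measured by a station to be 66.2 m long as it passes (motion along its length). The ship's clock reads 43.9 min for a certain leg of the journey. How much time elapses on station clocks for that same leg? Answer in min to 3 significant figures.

Length contraction ⇒ γ = L₀/L = 168/66.2 = 2.5378
Time dilation: Δt = γτ₀ = 2.5378 × 43.9 min = 111 min

Δt ≈ 111 min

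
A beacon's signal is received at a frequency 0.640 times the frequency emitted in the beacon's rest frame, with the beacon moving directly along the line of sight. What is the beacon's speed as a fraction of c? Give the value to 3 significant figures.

β ≈ 0.419

f_obs/f_src = √((1−β)/(1+β)) = 0.640  ⇒  (1−β)/(1+β) = 0.40960
β = |1 − D²|/(1 + D²) = |1 − 0.40960|/(1 + 0.40960) = 0.419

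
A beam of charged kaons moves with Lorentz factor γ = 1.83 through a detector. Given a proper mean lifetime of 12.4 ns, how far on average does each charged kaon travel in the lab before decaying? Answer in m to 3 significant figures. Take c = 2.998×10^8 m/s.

d ≈ 5.70 m

β = √(1 − 1/γ²) = √(1 − 1/1.83²) = 0.83749
Dilated lifetime: Δt = γτ₀ = 1.83 × 12.4 ns = 22.692 ns
d = vΔt = 0.83749c × 22.692 ns = 2.5108×10^8 m/s × 2.2692×10^-8 s = 5.70 m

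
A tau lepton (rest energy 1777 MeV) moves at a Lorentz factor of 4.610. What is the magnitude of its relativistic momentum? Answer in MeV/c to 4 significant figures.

β = √(1 − 1/γ²) = √(1 − 1/4.610²) = 0.976189
p = γβm₀c = 4.610 × 0.976189 × 1777 MeV/c = 7997 MeV/c

p ≈ 7997 MeV/c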